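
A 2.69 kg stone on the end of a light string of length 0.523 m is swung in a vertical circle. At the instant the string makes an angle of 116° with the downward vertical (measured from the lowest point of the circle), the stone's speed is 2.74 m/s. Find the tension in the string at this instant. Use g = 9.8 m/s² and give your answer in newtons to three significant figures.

27.1 N

Take the radial direction toward the centre of the circle as positive. The component of the weight along the string toward the centre is −mg cos φ (φ measured from the bottom), so Newton's second law along the string gives T − mg cos φ = m v²/r.
cos 116° = -0.4384, so T = m(v²/r + g cos φ) = 2.69 × ((2.74)²/0.523 + 9.8 × -0.4384) = 2.69 × (14.35 + (-4.296)) = 2.69 × 10.06 = 27.06 N.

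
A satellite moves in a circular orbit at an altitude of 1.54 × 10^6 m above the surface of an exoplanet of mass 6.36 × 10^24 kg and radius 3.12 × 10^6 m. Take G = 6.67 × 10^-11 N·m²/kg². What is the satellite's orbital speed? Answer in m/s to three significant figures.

9540 m/s

Orbital radius r = R + h = 3.12 × 10^6 + 1.54 × 10^6 = 4.660 × 10^6 m.
Gravity supplies the centripetal force: G M m / r² = m v² / r, so v = √(GM/r).
v = √(6.67 × 10^-11 × 6.36 × 10^24 / 4.660 × 10^6) = √(9.103 × 10^7) = 9541 m/s.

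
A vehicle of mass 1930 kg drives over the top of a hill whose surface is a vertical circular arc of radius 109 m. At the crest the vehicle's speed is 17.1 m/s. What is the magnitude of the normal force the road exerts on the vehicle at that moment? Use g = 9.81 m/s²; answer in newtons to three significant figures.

13800 N

At the crest the centripetal acceleration points downward (toward the centre of the arc), so mg − N = mv²/r.
N = m(g − v²/r) = 1930 × (9.81 − (17.1)²/109) = 1930 × (9.81 − 2.683) = 1930 × 7.127 = 13760 N.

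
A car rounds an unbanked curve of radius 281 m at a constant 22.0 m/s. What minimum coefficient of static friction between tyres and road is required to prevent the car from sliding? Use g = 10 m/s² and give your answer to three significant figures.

0.172

Friction provides the centripetal force: μ_s m g = m v²/r, so μ_s = v²/(g r) = (22.00)²/(10.0 × 281) = 484.0/2810 = 0.1722.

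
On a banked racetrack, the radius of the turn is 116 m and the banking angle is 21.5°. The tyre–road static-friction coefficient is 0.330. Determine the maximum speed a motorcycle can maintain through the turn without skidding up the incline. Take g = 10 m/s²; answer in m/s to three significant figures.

31.1 m/s

At the maximum speed, friction acts down the slope at its limiting value f = μN. Radially (horizontal, toward centre): N sinθ + μN cosθ = mv²/r. Vertically: N cosθ − μN sinθ = mg.
Dividing: v² = r g (sinθ + μcosθ)/(cosθ − μsinθ).
sinθ + μcosθ = 0.3665 + 0.330×0.9304 = 0.6735; cosθ − μsinθ = 0.9304 − 0.330×0.3665 = 0.8095.
v² = 116 × 10.0 × 0.6735/0.8095 = 965.2 m²/s², so v = 31.07 m/s.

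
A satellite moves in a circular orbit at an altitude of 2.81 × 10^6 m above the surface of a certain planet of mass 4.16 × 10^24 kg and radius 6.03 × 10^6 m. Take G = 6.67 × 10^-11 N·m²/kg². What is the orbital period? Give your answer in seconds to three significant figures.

r = R + h = 6.03 × 10^6 + 2.81 × 10^6 = 8.840 × 10^6 m. Gravity provides the centripetal force: G M m / r² = m v² / r ⇒ v = √(GM/r) = 5603 m/s.
T = 2πr/v = 2π × 8.840 × 10^6 / 5603 = 9914 s.

9910 s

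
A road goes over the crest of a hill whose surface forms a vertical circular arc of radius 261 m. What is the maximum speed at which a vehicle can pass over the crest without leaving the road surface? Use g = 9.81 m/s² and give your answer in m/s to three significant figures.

50.6 m/s

At the crest the centre of the circle is below the vehicle, so the net downward (centripetal) force is mg − N = mv²/r.
The vehicle leaves the road when N → 0, giving v_max = √(g r) = √(9.81 × 261) = 50.60 m/s.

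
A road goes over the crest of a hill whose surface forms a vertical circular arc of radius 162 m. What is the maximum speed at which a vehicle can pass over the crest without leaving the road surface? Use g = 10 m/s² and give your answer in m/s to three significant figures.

40.2 m/s

At the crest the centre of the circle is below the vehicle, so the net downward (centripetal) force is mg − N = mv²/r.
The vehicle leaves the road when N → 0, giving v_max = √(g r) = √(10.0 × 162) = 40.25 m/s.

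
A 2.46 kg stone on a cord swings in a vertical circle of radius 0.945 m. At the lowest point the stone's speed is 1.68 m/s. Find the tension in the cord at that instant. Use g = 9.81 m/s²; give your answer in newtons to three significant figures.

31.5 N

At the lowest point, T points up (toward the centre) and the weight mg points down (away from the centre), so the net inward force is T − mg = mv²/r.
T = m(v²/r + g) = 2.46 × ((1.68)²/0.945 + 9.81) = 2.46 × (2.987 + 9.81) = 2.46 × 12.80 = 31.48 N.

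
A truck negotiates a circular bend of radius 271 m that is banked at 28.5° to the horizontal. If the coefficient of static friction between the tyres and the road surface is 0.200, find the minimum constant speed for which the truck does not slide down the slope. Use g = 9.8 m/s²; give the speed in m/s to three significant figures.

At the minimum speed, friction acts up the slope at its limiting value f = μN. Radially (horizontal, toward centre): N sinθ − μN cosθ = mv²/r. Vertically: N cosθ + μN sinθ = mg.
Dividing: v² = r g (sinθ − μcosθ)/(cosθ + μsinθ).
sinθ − μcosθ = 0.4772 − 0.200×0.8788 = 0.3014; cosθ + μsinθ = 0.8788 + 0.200×0.4772 = 0.9742.
v² = 271 × 9.8 × 0.3014/0.9742 = 821.6 m²/s², so v = 28.66 m/s.

28.7 m/s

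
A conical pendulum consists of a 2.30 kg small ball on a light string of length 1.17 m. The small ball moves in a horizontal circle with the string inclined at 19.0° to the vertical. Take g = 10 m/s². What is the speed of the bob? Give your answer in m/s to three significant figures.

The radius of the circle is r = L sinθ = 1.17 × sin 19.0° = 0.3809 m.
Horizontally T sinθ = mv²/r and vertically T cosθ = mg, so tanθ = v²/(rg).
v = √(r g tanθ) = √(0.3809 × 10.0 × 0.3443) = √1.312 = 1.145 m/s.

1.15 m/s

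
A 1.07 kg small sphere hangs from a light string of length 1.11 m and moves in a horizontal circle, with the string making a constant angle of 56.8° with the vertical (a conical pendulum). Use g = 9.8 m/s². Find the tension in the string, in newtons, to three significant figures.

19.2 N

Vertically the bob has no acceleration, so T cosθ = mg.
T = mg/cosθ = 1.07 × 9.8 / cos 56.8° = 10.49/0.5476 = 19.15 N.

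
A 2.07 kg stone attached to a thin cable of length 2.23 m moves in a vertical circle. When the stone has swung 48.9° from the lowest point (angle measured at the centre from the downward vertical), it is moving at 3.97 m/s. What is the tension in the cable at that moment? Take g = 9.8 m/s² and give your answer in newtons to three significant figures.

28.0 N

Take the radial direction toward the centre of the circle as positive. The component of the weight along the string toward the centre is −mg cos φ (φ measured from the bottom), so Newton's second law along the string gives T − mg cos φ = m v²/r.
cos 48.9° = 0.6574, so T = m(v²/r + g cos φ) = 2.07 × ((3.97)²/2.23 + 9.8 × 0.6574) = 2.07 × (7.068 + (6.442)) = 2.07 × 13.51 = 27.97 N.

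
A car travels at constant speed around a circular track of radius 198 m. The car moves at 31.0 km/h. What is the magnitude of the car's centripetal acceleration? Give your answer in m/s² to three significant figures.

0.375 m/s²

v = 31.0 km/h = 31.0/3.6 = 8.611 m/s.
a_c = v²/r = (8.611)²/198 = 74.15/198 = 0.3745 m/s².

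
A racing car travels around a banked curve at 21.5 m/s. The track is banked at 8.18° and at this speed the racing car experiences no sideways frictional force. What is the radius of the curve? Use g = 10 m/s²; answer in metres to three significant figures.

Frictionless banking: tanθ = v²/(rg), so r = v²/(g tanθ).
r = (21.5)²/(10.0 × tan 8.18°) = 462.2/(10.0 × 0.1437) = 462.2/1.437 = 321.6 m.

322 m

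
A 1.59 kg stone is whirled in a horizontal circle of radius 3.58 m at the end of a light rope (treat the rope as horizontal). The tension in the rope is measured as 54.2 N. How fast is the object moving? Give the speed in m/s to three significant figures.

T = m v²/r ⇒ v = √(T r / m) = √(54.2 × 3.58 / 1.59) = √122.0 = 11.05 m/s.

11.0 m/s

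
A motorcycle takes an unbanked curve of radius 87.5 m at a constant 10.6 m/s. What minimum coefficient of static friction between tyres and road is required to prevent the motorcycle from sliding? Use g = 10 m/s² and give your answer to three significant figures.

Friction provides the centripetal force: μ_s m g = m v²/r, so μ_s = v²/(g r) = (10.60)²/(10.0 × 87.5) = 112.4/875.0 = 0.1284.

0.128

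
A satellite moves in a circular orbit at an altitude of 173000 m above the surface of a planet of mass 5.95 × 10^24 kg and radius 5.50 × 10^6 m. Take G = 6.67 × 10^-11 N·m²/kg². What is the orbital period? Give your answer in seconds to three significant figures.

r = R + h = 5.50 × 10^6 + 173000 = 5.673 × 10^6 m. Gravity provides the centripetal force: G M m / r² = m v² / r ⇒ v = √(GM/r) = 8364 m/s.
T = 2πr/v = 2π × 5.673 × 10^6 / 8364 = 4262 s.

4260 s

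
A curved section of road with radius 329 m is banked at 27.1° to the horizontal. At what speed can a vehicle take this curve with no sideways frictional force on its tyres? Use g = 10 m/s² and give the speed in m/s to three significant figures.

41.0 m/s

On a frictionless banked curve, N sinθ = mv²/r and N cosθ = mg, so tanθ = v²/(rg).
v = √(r g tanθ) = √(329 × 10.0 × tan 27.1°) = √(329 × 10.0 × 0.5117) = √1684 = 41.03 m/s.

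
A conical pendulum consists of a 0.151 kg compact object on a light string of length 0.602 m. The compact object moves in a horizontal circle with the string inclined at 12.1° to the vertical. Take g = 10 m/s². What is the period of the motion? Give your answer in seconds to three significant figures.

r = L sinθ = 0.1262 m. From T sinθ = mω²r and T cosθ = mg: tanθ = ω²r/g, so ω² = g tanθ / r = g/(L cosθ).
ω = √(g/(L cosθ)) = √(10.0/(0.602 × 0.9778)) = √16.99 = 4.122 rad/s.
Period = 2π/ω = 1.524 s.

1.52 s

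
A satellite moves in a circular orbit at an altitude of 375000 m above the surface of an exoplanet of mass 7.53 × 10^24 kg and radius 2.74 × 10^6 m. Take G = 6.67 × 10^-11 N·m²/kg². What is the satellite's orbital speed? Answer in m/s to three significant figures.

12700 m/s

Orbital radius r = R + h = 2.74 × 10^6 + 375000 = 3.115 × 10^6 m.
Gravity supplies the centripetal force: G M m / r² = m v² / r, so v = √(GM/r).
v = √(6.67 × 10^-11 × 7.53 × 10^24 / 3.115 × 10^6) = √(1.612 × 10^8) = 12700 m/s.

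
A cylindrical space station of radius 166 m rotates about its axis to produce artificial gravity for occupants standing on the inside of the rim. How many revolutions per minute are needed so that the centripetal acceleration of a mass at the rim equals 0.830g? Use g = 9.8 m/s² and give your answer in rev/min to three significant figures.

Require ω²r = 0.830g, so ω = √(0.830 × 9.8/166) = 0.2214 rad/s.
In rev/min: ω × 60/(2π) = 0.2214 × 60/(2π) = 2.114 rev/min.

2.11 rev/min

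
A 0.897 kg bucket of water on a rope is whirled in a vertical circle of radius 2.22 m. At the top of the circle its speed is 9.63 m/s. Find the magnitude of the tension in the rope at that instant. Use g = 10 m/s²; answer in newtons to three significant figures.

At the top, both T and the weight mg point inward (toward the centre), so T + mg = mv²/r.
T = m(v²/r − g) = 0.897 × ((9.63)²/2.22 − 10.0) = 0.897 × (41.77 − 10.0) = 0.897 × 31.77 = 28.50 N.

28.5 N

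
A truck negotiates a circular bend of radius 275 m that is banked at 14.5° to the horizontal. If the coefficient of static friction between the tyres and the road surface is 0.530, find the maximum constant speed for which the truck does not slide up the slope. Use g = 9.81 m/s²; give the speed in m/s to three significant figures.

At the maximum speed, friction acts down the slope at its limiting value f = μN. Radially (horizontal, toward centre): N sinθ + μN cosθ = mv²/r. Vertically: N cosθ − μN sinθ = mg.
Dividing: v² = r g (sinθ + μcosθ)/(cosθ − μsinθ).
sinθ + μcosθ = 0.2504 + 0.530×0.9681 = 0.7635; cosθ − μsinθ = 0.9681 − 0.530×0.2504 = 0.8354.
v² = 275 × 9.81 × 0.7635/0.8354 = 2465 m²/s², so v = 49.65 m/s.

49.7 m/s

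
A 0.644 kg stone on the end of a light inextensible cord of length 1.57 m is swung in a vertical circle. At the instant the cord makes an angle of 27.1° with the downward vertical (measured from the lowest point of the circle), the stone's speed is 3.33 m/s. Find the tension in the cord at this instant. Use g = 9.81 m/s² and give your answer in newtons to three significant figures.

10.2 N

Take the radial direction toward the centre of the circle as positive. The component of the weight along the string toward the centre is −mg cos φ (φ measured from the bottom), so Newton's second law along the string gives T − mg cos φ = m v²/r.
cos 27.1° = 0.8902, so T = m(v²/r + g cos φ) = 0.644 × ((3.33)²/1.57 + 9.81 × 0.8902) = 0.644 × (7.063 + (8.733)) = 0.644 × 15.80 = 10.17 N.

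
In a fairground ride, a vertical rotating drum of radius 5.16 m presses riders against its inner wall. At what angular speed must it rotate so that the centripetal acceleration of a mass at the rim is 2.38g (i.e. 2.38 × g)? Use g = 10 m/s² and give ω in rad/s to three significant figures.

2.15 rad/s

Centripetal acceleration a_c = ω²r. Setting ω²r = 2.38g:
ω = √(2.38g / r) = √(2.38 × 10.0 / 5.16) = √4.612 = 2.148 rad/s.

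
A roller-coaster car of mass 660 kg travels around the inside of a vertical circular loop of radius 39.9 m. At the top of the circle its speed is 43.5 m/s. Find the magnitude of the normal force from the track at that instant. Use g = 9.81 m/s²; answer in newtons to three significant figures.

24800 N

At the top, both N and the weight mg point inward (toward the centre), so N + mg = mv²/r.
N = m(v²/r − g) = 660 × ((43.5)²/39.9 − 9.81) = 660 × (47.42 − 9.81) = 660 × 37.61 = 24830 N.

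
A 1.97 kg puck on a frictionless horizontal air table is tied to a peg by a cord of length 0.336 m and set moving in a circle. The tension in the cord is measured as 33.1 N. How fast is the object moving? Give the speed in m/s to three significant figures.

T = m v²/r ⇒ v = √(T r / m) = √(33.1 × 0.336 / 1.97) = √5.645 = 2.376 m/s.

2.38 m/s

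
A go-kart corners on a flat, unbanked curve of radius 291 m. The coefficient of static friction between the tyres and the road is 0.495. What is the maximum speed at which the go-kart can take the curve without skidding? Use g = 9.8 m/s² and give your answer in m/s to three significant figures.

The only inward force on a level bend is static friction, so at the limit f_s = μ_s N = μ_s m g = m v²/r.
Mass cancels: v_max = √(μ_s g r) = √(0.495 × 9.8 × 291) = √1412 = 37.57 m/s.

37.6 m/s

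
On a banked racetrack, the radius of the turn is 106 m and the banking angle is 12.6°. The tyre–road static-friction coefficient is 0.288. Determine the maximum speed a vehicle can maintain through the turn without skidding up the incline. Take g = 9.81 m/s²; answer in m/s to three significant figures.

At the maximum speed, friction acts down the slope at its limiting value f = μN. Radially (horizontal, toward centre): N sinθ + μN cosθ = mv²/r. Vertically: N cosθ − μN sinθ = mg.
Dividing: v² = r g (sinθ + μcosθ)/(cosθ − μsinθ).
sinθ + μcosθ = 0.2181 + 0.288×0.9759 = 0.4992; cosθ − μsinθ = 0.9759 − 0.288×0.2181 = 0.9131.
v² = 106 × 9.81 × 0.4992/0.9131 = 568.5 m²/s², so v = 23.84 m/s.

23.8 m/s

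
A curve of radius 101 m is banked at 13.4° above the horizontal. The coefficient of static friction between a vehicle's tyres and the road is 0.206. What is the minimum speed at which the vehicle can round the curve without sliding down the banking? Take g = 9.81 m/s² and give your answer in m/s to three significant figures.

5.52 m/s

At the minimum speed, friction acts up the slope at its limiting value f = μN. Radially (horizontal, toward centre): N sinθ − μN cosθ = mv²/r. Vertically: N cosθ + μN sinθ = mg.
Dividing: v² = r g (sinθ − μcosθ)/(cosθ + μsinθ).
sinθ − μcosθ = 0.2317 − 0.206×0.9728 = 0.03136; cosθ + μsinθ = 0.9728 + 0.206×0.2317 = 1.021.
v² = 101 × 9.81 × 0.03136/1.021 = 30.44 m²/s², so v = 5.518 m/s.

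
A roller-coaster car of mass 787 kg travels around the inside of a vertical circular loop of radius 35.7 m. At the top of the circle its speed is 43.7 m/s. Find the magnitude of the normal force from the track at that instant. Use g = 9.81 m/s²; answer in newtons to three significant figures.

At the top, both N and the weight mg point inward (toward the centre), so N + mg = mv²/r.
N = m(v²/r − g) = 787 × ((43.7)²/35.7 − 9.81) = 787 × (53.49 − 9.81) = 787 × 43.68 = 34380 N.

34400 N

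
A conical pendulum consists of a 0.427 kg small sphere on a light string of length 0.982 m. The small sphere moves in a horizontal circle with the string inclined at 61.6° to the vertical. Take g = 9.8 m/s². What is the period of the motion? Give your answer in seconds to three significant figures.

r = L sinθ = 0.8638 m. From T sinθ = mω²r and T cosθ = mg: tanθ = ω²r/g, so ω² = g tanθ / r = g/(L cosθ).
ω = √(g/(L cosθ)) = √(9.8/(0.982 × 0.4756)) = √20.98 = 4.581 rad/s.
Period = 2π/ω = 1.372 s.

1.37 s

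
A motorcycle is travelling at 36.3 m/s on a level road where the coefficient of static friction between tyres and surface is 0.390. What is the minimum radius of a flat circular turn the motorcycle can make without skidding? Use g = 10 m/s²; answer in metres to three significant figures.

At the limit, μ_s m g = m v²/r, so r_min = v²/(μ_s g) = (36.3)²/(0.390 × 10.0) = 1318/3.900 = 337.9 m.

338 m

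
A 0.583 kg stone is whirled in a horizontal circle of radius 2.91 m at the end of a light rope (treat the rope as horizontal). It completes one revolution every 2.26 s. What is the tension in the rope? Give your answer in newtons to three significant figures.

v = 2πr/T = 2π × 2.91/2.26 = 8.090 m/s.
The tension is the only horizontal force, so it supplies the full centripetal force: T = m v²/r = 0.583 × (8.090)²/2.91 = 0.583 × 65.45/2.91 = 13.11 N.

13.1 N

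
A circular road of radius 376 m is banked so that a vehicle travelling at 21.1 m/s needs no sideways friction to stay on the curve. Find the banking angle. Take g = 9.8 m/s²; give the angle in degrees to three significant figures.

6.89°

With no friction, the horizontal component of the normal force provides the centripetal force: N sinθ = mv²/r, while N cosθ = mg vertically.
Dividing: tanθ = v²/(r g) = (21.1)²/(376 × 9.8) = 445.2/3685 = 0.1208.
θ = arctan(0.1208) = 6.889°.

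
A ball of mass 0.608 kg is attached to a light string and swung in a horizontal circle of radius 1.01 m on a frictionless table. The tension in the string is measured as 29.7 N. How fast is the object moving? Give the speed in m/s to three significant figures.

7.02 m/s

T = m v²/r ⇒ v = √(T r / m) = √(29.7 × 1.01 / 0.608) = √49.34 = 7.024 m/s.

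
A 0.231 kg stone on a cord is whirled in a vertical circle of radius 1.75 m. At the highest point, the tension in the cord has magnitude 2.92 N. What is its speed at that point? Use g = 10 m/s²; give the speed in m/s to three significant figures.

6.29 m/s

At the top, T + mg = mv²/r, so v = √(r(T/m + g)) = √(1.75 × (2.92/0.231 + 10.0)) = √(1.75 × 22.64) = √39.62 = 6.295 m/s.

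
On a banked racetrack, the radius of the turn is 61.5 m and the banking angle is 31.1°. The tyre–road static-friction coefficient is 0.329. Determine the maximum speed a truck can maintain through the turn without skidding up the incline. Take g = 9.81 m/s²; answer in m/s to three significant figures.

26.5 m/s

At the maximum speed, friction acts down the slope at its limiting value f = μN. Radially (horizontal, toward centre): N sinθ + μN cosθ = mv²/r. Vertically: N cosθ − μN sinθ = mg.
Dividing: v² = r g (sinθ + μcosθ)/(cosθ − μsinθ).
sinθ + μcosθ = 0.5165 + 0.329×0.8563 = 0.7982; cosθ − μsinθ = 0.8563 − 0.329×0.5165 = 0.6863.
v² = 61.5 × 9.81 × 0.7982/0.6863 = 701.7 m²/s², so v = 26.49 m/s.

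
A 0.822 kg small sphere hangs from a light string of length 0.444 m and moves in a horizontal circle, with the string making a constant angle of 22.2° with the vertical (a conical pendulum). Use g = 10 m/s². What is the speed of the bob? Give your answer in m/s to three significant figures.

The radius of the circle is r = L sinθ = 0.444 × sin 22.2° = 0.1678 m.
Horizontally T sinθ = mv²/r and vertically T cosθ = mg, so tanθ = v²/(rg).
v = √(r g tanθ) = √(0.1678 × 10.0 × 0.4081) = √0.6846 = 0.8274 m/s.

0.827 m/s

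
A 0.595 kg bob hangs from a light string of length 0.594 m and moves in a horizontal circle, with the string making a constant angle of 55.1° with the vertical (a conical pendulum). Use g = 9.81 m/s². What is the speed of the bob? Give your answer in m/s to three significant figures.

The radius of the circle is r = L sinθ = 0.594 × sin 55.1° = 0.4872 m.
Horizontally T sinθ = mv²/r and vertically T cosθ = mg, so tanθ = v²/(rg).
v = √(r g tanθ) = √(0.4872 × 9.81 × 1.433) = √6.851 = 2.617 m/s.

2.62 m/s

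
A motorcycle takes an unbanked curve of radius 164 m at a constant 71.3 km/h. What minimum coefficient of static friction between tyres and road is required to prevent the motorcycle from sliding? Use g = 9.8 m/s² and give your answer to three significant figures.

0.244

v = 71.3/3.6 = 19.81 m/s.
Friction provides the centripetal force: μ_s m g = m v²/r, so μ_s = v²/(g r) = (19.81)²/(9.8 × 164) = 392.3/1607 = 0.2441.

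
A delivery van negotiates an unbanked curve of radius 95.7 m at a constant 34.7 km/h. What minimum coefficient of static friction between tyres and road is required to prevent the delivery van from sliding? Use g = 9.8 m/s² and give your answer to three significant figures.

v = 34.7/3.6 = 9.639 m/s.
Friction provides the centripetal force: μ_s m g = m v²/r, so μ_s = v²/(g r) = (9.639)²/(9.8 × 95.7) = 92.91/937.9 = 0.09906.

0.0991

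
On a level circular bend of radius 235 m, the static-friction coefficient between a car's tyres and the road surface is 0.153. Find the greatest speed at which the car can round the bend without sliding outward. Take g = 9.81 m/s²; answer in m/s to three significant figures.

On a flat curve, static friction is the only horizontal force, so it must supply the full centripetal force: μ_s m g = m v²/r.
Mass cancels: v_max = √(μ_s g r) = √(0.153 × 9.81 × 235) = √352.7 = 18.78 m/s.

18.8 m/s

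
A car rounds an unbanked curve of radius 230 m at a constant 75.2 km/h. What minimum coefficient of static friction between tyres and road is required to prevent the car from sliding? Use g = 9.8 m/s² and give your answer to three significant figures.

0.194

v = 75.2/3.6 = 20.89 m/s.
Friction provides the centripetal force: μ_s m g = m v²/r, so μ_s = v²/(g r) = (20.89)²/(9.8 × 230) = 436.3/2254 = 0.1936.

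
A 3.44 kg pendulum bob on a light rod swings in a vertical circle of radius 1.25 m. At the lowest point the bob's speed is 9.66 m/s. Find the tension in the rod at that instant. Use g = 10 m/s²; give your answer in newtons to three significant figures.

At the lowest point, T points up (toward the centre) and the weight mg points down (away from the centre), so the net inward force is T − mg = mv²/r.
T = m(v²/r + g) = 3.44 × ((9.66)²/1.25 + 10.0) = 3.44 × (74.65 + 10.0) = 3.44 × 84.65 = 291.2 N.

291 N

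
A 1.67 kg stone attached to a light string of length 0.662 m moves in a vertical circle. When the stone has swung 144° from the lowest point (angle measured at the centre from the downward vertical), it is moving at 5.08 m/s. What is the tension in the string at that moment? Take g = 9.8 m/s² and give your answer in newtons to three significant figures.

Take the radial direction toward the centre of the circle as positive. The component of the weight along the string toward the centre is −mg cos φ (φ measured from the bottom), so Newton's second law along the string gives T − mg cos φ = m v²/r.
cos 144° = -0.8090, so T = m(v²/r + g cos φ) = 1.67 × ((5.08)²/0.662 + 9.8 × -0.8090) = 1.67 × (38.98 + (-7.928)) = 1.67 × 31.05 = 51.86 N.

51.9 N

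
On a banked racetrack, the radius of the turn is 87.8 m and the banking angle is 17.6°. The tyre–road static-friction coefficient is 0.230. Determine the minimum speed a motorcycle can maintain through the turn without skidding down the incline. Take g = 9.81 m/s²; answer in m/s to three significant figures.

At the minimum speed, friction acts up the slope at its limiting value f = μN. Radially (horizontal, toward centre): N sinθ − μN cosθ = mv²/r. Vertically: N cosθ + μN sinθ = mg.
Dividing: v² = r g (sinθ − μcosθ)/(cosθ + μsinθ).
sinθ − μcosθ = 0.3024 − 0.230×0.9532 = 0.08314; cosθ + μsinθ = 0.9532 + 0.230×0.3024 = 1.023.
v² = 87.8 × 9.81 × 0.08314/1.023 = 70.01 m²/s², so v = 8.367 m/s.

8.37 m/s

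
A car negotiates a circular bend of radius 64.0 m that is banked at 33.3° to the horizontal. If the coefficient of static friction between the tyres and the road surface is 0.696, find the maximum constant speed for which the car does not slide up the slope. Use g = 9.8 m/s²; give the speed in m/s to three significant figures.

39.5 m/s

At the maximum speed, friction acts down the slope at its limiting value f = μN. Radially (horizontal, toward centre): N sinθ + μN cosθ = mv²/r. Vertically: N cosθ − μN sinθ = mg.
Dividing: v² = r g (sinθ + μcosθ)/(cosθ − μsinθ).
sinθ + μcosθ = 0.5490 + 0.696×0.8358 = 1.131; cosθ − μsinθ = 0.8358 − 0.696×0.5490 = 0.4537.
v² = 64.0 × 9.8 × 1.131/0.4537 = 1563 m²/s², so v = 39.54 m/s.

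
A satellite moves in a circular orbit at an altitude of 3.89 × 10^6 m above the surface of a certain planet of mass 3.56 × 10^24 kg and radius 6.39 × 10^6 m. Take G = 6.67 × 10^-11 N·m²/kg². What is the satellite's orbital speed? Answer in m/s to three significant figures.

4810 m/s

Orbital radius r = R + h = 6.39 × 10^6 + 3.89 × 10^6 = 1.028 × 10^7 m.
Gravity supplies the centripetal force: G M m / r² = m v² / r, so v = √(GM/r).
v = √(6.67 × 10^-11 × 3.56 × 10^24 / 1.028 × 10^7) = √(2.310 × 10^7) = 4806 m/s.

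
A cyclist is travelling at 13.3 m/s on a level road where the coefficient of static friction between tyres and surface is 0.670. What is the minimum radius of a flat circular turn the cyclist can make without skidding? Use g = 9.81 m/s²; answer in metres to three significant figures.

At the limit, μ_s m g = m v²/r, so r_min = v²/(μ_s g) = (13.3)²/(0.670 × 9.81) = 176.9/6.573 = 26.91 m.

26.9 m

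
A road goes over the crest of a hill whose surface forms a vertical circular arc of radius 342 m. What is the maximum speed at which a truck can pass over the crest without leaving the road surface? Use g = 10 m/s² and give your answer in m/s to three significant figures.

58.5 m/s

At the crest the centre of the circle is below the truck, so the net downward (centripetal) force is mg − N = mv²/r.
The truck leaves the road when N → 0, giving v_max = √(g r) = √(10.0 × 342) = 58.48 m/s.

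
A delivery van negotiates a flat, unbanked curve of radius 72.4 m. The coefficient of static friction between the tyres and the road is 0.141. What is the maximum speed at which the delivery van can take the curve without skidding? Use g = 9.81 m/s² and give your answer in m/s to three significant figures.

Friction provides the centripetal force on a flat curve. At maximum speed it is at its limiting value: μ_s m g = m v²/r.
Mass cancels: v_max = √(μ_s g r) = √(0.141 × 9.81 × 72.4) = √100.1 = 10.01 m/s.

10.0 m/s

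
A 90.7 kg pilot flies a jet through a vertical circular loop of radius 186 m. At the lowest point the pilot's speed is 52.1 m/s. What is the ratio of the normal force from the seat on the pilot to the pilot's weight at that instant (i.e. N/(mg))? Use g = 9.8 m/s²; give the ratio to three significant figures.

2.49

At the bottom, N − mg = mv²/r, so N = m(v²/r + g) and N/(mg) = v²/(rg) + 1 = (52.1)²/(186 × 9.8) + 1 = 1.489 + 1 = 2.489.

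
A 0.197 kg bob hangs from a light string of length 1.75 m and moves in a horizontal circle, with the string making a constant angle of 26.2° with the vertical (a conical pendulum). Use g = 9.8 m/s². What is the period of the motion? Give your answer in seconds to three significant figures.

r = L sinθ = 0.7726 m. From T sinθ = mω²r and T cosθ = mg: tanθ = ω²r/g, so ω² = g tanθ / r = g/(L cosθ).
ω = √(g/(L cosθ)) = √(9.8/(1.75 × 0.8973)) = √6.241 = 2.498 rad/s.
Period = 2π/ω = 2.515 s.

2.52 s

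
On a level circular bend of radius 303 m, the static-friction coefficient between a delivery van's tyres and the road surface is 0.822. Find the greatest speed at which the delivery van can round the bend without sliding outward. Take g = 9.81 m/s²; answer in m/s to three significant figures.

Friction provides the centripetal force on a flat curve. At maximum speed it is at its limiting value: μ_s m g = m v²/r.
Mass cancels: v_max = √(μ_s g r) = √(0.822 × 9.81 × 303) = √2443 = 49.43 m/s.

49.4 m/s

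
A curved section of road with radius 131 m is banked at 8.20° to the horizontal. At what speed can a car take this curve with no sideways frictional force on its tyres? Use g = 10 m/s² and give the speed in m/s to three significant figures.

On a frictionless banked curve, N sinθ = mv²/r and N cosθ = mg, so tanθ = v²/(rg).
v = √(r g tanθ) = √(131 × 10.0 × tan 8.20°) = √(131 × 10.0 × 0.1441) = √188.8 = 13.74 m/s.

13.7 m/s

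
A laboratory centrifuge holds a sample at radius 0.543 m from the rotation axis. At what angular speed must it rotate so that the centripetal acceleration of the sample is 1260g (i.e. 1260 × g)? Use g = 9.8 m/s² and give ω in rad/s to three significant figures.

151 rad/s

Centripetal acceleration a_c = ω²r. Setting ω²r = 1260g:
ω = √(1260g / r) = √(1260 × 9.8 / 0.543) = √22740 = 150.8 rad/s.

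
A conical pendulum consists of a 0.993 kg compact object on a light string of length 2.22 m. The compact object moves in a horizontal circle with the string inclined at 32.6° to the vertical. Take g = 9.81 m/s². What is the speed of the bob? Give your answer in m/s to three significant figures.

The radius of the circle is r = L sinθ = 2.22 × sin 32.6° = 1.196 m.
Horizontally T sinθ = mv²/r and vertically T cosθ = mg, so tanθ = v²/(rg).
v = √(r g tanθ) = √(1.196 × 9.81 × 0.6395) = √7.504 = 2.739 m/s.

2.74 m/s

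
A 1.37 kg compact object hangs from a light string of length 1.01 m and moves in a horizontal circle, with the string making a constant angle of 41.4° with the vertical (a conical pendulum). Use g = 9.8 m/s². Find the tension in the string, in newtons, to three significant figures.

Vertically the bob has no acceleration, so T cosθ = mg.
T = mg/cosθ = 1.37 × 9.8 / cos 41.4° = 13.43/0.7501 = 17.90 N.

17.9 N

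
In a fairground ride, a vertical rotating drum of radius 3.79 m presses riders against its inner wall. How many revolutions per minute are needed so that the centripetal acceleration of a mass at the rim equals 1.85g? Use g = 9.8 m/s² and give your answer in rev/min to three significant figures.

Require ω²r = 1.85g, so ω = √(1.85 × 9.8/3.79) = 2.187 rad/s.
In rev/min: ω × 60/(2π) = 2.187 × 60/(2π) = 20.89 rev/min.

20.9 rev/min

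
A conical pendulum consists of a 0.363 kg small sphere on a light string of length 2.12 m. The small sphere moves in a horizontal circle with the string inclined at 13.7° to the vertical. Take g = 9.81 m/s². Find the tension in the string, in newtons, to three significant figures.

Vertically the bob has no acceleration, so T cosθ = mg.
T = mg/cosθ = 0.363 × 9.81 / cos 13.7° = 3.561/0.9715 = 3.665 N.

3.67 N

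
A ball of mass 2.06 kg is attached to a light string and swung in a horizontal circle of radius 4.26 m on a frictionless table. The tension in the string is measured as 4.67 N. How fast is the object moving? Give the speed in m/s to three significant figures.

3.11 m/s

T = m v²/r ⇒ v = √(T r / m) = √(4.67 × 4.26 / 2.06) = √9.657 = 3.108 m/s.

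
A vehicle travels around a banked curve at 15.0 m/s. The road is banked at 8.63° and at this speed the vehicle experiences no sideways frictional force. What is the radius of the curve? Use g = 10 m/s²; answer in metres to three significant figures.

148 m

Frictionless banking: tanθ = v²/(rg), so r = v²/(g tanθ).
r = (15.0)²/(10.0 × tan 8.63°) = 225.0/(10.0 × 0.1518) = 225.0/1.518 = 148.2 m.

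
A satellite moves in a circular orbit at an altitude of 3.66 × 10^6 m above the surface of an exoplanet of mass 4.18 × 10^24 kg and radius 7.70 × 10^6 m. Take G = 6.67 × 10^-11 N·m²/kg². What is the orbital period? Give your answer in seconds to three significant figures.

14400 s

r = R + h = 7.70 × 10^6 + 3.66 × 10^6 = 1.136 × 10^7 m. Gravity provides the centripetal force: G M m / r² = m v² / r ⇒ v = √(GM/r) = 4954 m/s.
T = 2πr/v = 2π × 1.136 × 10^7 / 4954 = 14410 s.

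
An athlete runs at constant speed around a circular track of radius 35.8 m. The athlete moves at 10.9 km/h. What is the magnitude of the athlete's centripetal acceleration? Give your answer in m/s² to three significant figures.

v = 10.9 km/h = 10.9/3.6 = 3.028 m/s.
a_c = v²/r = (3.028)²/35.8 = 9.167/35.8 = 0.2561 m/s².

0.256 m/s²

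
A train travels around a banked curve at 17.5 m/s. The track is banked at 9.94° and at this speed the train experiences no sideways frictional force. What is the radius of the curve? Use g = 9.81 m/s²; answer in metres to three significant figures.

Frictionless banking: tanθ = v²/(rg), so r = v²/(g tanθ).
r = (17.5)²/(9.81 × tan 9.94°) = 306.2/(9.81 × 0.1752) = 306.2/1.719 = 178.1 m.

178 m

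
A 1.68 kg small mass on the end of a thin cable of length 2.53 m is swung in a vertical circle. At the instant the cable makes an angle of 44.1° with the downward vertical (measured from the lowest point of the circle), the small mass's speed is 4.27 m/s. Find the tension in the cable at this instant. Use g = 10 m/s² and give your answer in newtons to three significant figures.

Take the radial direction toward the centre of the circle as positive. The component of the weight along the string toward the centre is −mg cos φ (φ measured from the bottom), so Newton's second law along the string gives T − mg cos φ = m v²/r.
cos 44.1° = 0.7181, so T = m(v²/r + g cos φ) = 1.68 × ((4.27)²/2.53 + 10.0 × 0.7181) = 1.68 × (7.207 + (7.181)) = 1.68 × 14.39 = 24.17 N.

24.2 N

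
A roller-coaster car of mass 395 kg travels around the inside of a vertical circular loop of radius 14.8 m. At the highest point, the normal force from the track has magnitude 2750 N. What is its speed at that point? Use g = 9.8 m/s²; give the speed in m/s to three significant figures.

15.8 m/s

At the top, N + mg = mv²/r, so v = √(r(N/m + g)) = √(14.8 × (2750/395 + 9.8)) = √(14.8 × 16.76) = √248.1 = 15.75 m/s.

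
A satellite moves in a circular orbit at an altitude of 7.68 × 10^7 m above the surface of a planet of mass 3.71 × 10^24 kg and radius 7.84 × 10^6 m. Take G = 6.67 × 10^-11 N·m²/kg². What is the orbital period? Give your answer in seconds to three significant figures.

311000 s

r = R + h = 7.84 × 10^6 + 7.68 × 10^7 = 8.464 × 10^7 m. Gravity provides the centripetal force: G M m / r² = m v² / r ⇒ v = √(GM/r) = 1710 m/s.
T = 2πr/v = 2π × 8.464 × 10^7 / 1710 = 311000 s.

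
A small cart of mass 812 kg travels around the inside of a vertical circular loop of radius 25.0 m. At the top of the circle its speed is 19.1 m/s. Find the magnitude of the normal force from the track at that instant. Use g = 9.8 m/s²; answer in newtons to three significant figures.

3890 N

At the top, both N and the weight mg point inward (toward the centre), so N + mg = mv²/r.
N = m(v²/r − g) = 812 × ((19.1)²/25.0 − 9.8) = 812 × (14.59 − 9.8) = 812 × 4.792 = 3891 N.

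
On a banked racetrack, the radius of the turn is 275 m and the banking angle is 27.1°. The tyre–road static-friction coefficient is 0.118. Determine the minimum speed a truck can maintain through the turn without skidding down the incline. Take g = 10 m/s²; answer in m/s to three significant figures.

At the minimum speed, friction acts up the slope at its limiting value f = μN. Radially (horizontal, toward centre): N sinθ − μN cosθ = mv²/r. Vertically: N cosθ + μN sinθ = mg.
Dividing: v² = r g (sinθ − μcosθ)/(cosθ + μsinθ).
sinθ − μcosθ = 0.4555 − 0.118×0.8902 = 0.3505; cosθ + μsinθ = 0.8902 + 0.118×0.4555 = 0.9440.
v² = 275 × 10.0 × 0.3505/0.9440 = 1021 m²/s², so v = 31.95 m/s.

32.0 m/s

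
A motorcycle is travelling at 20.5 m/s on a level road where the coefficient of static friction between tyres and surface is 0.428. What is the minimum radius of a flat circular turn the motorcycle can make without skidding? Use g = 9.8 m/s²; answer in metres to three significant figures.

100 m

At the limit, μ_s m g = m v²/r, so r_min = v²/(μ_s g) = (20.5)²/(0.428 × 9.8) = 420.2/4.194 = 100.2 m.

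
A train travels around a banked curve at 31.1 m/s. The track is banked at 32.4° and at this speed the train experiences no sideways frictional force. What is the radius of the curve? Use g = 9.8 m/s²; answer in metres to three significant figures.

156 m

Frictionless banking: tanθ = v²/(rg), so r = v²/(g tanθ).
r = (31.1)²/(9.8 × tan 32.4°) = 967.2/(9.8 × 0.6346) = 967.2/6.219 = 155.5 m.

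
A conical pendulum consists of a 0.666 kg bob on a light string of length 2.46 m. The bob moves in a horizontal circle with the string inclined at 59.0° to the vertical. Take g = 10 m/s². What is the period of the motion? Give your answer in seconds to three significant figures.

2.24 s

r = L sinθ = 2.109 m. From T sinθ = mω²r and T cosθ = mg: tanθ = ω²r/g, so ω² = g tanθ / r = g/(L cosθ).
ω = √(g/(L cosθ)) = √(10.0/(2.46 × 0.5150)) = √7.893 = 2.809 rad/s.
Period = 2π/ω = 2.236 s.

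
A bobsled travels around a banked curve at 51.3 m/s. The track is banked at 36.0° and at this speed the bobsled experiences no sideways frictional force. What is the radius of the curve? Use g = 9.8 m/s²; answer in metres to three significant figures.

Frictionless banking: tanθ = v²/(rg), so r = v²/(g tanθ).
r = (51.3)²/(9.8 × tan 36.0°) = 2632/(9.8 × 0.7265) = 2632/7.120 = 369.6 m.

370 m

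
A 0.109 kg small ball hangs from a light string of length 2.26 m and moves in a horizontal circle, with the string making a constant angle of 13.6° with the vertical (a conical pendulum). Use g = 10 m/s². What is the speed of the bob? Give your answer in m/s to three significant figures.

The radius of the circle is r = L sinθ = 2.26 × sin 13.6° = 0.5314 m.
Horizontally T sinθ = mv²/r and vertically T cosθ = mg, so tanθ = v²/(rg).
v = √(r g tanθ) = √(0.5314 × 10.0 × 0.2419) = √1.286 = 1.134 m/s.

1.13 m/s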